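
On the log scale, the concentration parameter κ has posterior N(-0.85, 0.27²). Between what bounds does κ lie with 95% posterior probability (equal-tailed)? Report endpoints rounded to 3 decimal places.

[0.252, 0.726]

On the log scale the 95% interval is -0.85 ± 1.960 × 0.27 = [-1.3792, -0.3208].
Exponentiate: [e^-1.3792, e^-0.3208] = [0.252, 0.726].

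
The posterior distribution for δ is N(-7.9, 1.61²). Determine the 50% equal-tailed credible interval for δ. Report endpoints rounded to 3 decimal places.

[-8.986, -6.814]

The posterior is symmetric, so the 50% equal-tailed interval is δ = -7.9 ± z·1.61 with z = 0.674.
Half-width: 0.674 × 1.61 = 1.086.
-7.9 − 1.086 = -8.986; -7.9 + 1.086 = -6.814.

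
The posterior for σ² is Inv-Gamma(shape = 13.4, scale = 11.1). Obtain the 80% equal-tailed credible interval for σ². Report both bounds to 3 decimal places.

[0.608, 1.237]

Inverse-Gamma(13.4, 11.1) quantiles: F⁻¹(0.1) and F⁻¹(0.9).
Equivalently, 1/σ² ~ Gamma(13.4, rate = 11.1); invert its 0.9 and 0.1 quantiles.
Posterior mean ≈ 0.895, SD ≈ 0.265; a Normal approximation gives roughly [0.555, 1.235].
Exact: lower = 0.608; upper = 1.237.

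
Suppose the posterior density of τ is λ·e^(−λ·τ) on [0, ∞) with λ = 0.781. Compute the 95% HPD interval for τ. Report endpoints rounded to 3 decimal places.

The exponential density is strictly decreasing on [0, ∞), so the HPD interval is anchored at 0: [0, q] with P(τ ≤ q) = 0.95.
q = −ln(1 − 0.95) / 0.781 = 2.9957 / 0.781 = 3.836.

[0.000, 3.836]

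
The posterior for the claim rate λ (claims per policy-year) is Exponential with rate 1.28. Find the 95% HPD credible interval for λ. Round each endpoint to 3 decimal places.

[0.000, 2.340]

The exponential density is strictly decreasing on [0, ∞), so the HPD interval is anchored at 0: [0, q] with P(λ ≤ q) = 0.95.
q = −ln(1 − 0.95) / 1.28 = 2.9957 / 1.28 = 2.340.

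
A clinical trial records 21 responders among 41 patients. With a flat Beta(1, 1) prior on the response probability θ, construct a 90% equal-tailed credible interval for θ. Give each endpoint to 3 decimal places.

[0.387, 0.635]

Posterior: Beta(1+21, 1+20) = Beta(22, 21).
Equal-tailed 90% interval: the 0.05 and 0.95 quantiles of Beta(22, 21).
Posterior mean ≈ 0.512, SD ≈ 0.075; a Normal approximation gives roughly [0.388, 0.636].
Exact: F⁻¹(0.05) = 0.387; F⁻¹(0.95) = 0.635.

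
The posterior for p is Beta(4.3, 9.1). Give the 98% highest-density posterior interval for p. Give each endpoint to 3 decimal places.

[0.072, 0.612]

The posterior is unimodal and skewed, so the HPD interval has equal density at both endpoints and is the shortest 98% interval.
Solving f(0.072) = f(0.612) with F(0.612) − F(0.072) = 0.98 gives [0.072, 0.612].
For comparison, the equal-tailed interval is [0.086, 0.631]; the HPD is narrower and shifted toward the mode.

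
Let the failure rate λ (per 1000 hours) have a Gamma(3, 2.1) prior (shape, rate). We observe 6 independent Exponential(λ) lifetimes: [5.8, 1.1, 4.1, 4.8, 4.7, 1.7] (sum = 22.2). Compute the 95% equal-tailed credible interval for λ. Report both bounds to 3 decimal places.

Posterior: Gamma(3+6, 2.1+22.2) = Gamma(9, 24.3) (shape, rate).
Equal-tailed 95% interval: Gamma(9, 24.3) quantiles at 0.025 and 0.975.
Posterior mean ≈ 0.370, SD ≈ 0.123; a Normal approximation gives roughly [0.128, 0.612].
Exact: lower = 0.169; upper = 0.649.

[0.169, 0.649]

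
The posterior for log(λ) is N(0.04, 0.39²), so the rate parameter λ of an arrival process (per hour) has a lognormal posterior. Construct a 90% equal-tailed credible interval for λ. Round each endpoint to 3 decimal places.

[0.548, 1.977]

On the log scale the 90% interval is 0.04 ± 1.645 × 0.39 = [-0.6015, 0.6815].
Exponentiate: [e^-0.6015, e^0.6815] = [0.548, 1.977].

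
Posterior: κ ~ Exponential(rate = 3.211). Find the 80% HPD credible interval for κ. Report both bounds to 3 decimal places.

The exponential density is strictly decreasing on [0, ∞), so the HPD interval is anchored at 0: [0, q] with P(κ ≤ q) = 0.80.
q = −ln(1 − 0.80) / 3.211 = 1.6094 / 3.211 = 0.501.

[0.000, 0.501]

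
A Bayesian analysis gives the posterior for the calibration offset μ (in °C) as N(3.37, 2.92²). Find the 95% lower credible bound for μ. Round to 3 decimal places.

-1.433

Need L with P(μ ≥ L) = 0.95: L = 3.37 − z_{0.05}·2.92.
z = 1.645; L = 3.37 − 1.645 × 2.92 = -1.433.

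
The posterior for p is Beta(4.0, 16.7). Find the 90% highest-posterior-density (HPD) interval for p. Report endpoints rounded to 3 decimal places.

The posterior is unimodal and skewed, so the HPD interval has equal density at both endpoints and is the shortest 90% interval.
Solving f(0.057) = f(0.324) with F(0.324) − F(0.057) = 0.90 gives [0.057, 0.324].
For comparison, the equal-tailed interval is [0.072, 0.348]; the HPD is narrower and shifted toward the mode.

[0.057, 0.324]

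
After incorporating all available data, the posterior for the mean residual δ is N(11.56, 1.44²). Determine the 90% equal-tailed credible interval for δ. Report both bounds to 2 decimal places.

[9.19, 13.93]

The posterior is symmetric, so the 90% equal-tailed interval is δ = 11.56 ± z·1.44 with z = 1.645.
Half-width: 1.645 × 1.44 = 2.37.
11.56 − 2.37 = 9.19; 11.56 + 2.37 = 13.93.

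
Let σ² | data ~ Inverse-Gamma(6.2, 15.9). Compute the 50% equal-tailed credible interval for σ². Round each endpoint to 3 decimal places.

[2.078, 3.621]

Inverse-Gamma(6.2, 15.9) quantiles: F⁻¹(0.25) and F⁻¹(0.75).
Equivalently, 1/σ² ~ Gamma(6.2, rate = 15.9); invert its 0.75 and 0.25 quantiles.
Posterior mean ≈ 3.058, SD ≈ 1.492; a Normal approximation gives roughly [2.051, 4.064].
Exact: lower = 2.078; upper = 3.621.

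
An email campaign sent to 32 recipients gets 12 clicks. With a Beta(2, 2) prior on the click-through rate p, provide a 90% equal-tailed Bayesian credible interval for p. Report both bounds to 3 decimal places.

[0.260, 0.524]

Posterior: Beta(2+12, 2+20) = Beta(14, 22).
Equal-tailed 90% interval: the 0.05 and 0.95 quantiles of Beta(14, 22).
Posterior mean ≈ 0.389, SD ≈ 0.080; a Normal approximation gives roughly [0.257, 0.521].
Exact: F⁻¹(0.05) = 0.260; F⁻¹(0.95) = 0.524.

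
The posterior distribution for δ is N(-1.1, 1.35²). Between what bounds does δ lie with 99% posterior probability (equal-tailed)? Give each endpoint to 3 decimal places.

[-4.577, 2.377]

The posterior is symmetric, so the 99% equal-tailed interval is δ = -1.1 ± z·1.35 with z = 2.576.
Half-width: 2.576 × 1.35 = 3.477.
-1.1 − 3.477 = -4.577; -1.1 + 3.477 = 2.377.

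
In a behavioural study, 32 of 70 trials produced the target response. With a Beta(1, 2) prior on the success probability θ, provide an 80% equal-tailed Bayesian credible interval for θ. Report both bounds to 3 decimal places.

[0.378, 0.527]

Posterior: Beta(1+32, 2+38) = Beta(33, 40).
Equal-tailed 80% interval: the 0.1 and 0.9 quantiles of Beta(33, 40).
Posterior mean ≈ 0.452, SD ≈ 0.058; a Normal approximation gives roughly [0.378, 0.526].
Exact: F⁻¹(0.1) = 0.378; F⁻¹(0.9) = 0.527.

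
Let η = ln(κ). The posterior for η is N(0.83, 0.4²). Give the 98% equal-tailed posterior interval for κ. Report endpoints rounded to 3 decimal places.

On the log scale the 98% interval is 0.83 ± 2.326 × 0.4 = [-0.1005, 1.7605].
Exponentiate: [e^-0.1005, e^1.7605] = [0.904, 5.816].

[0.904, 5.816]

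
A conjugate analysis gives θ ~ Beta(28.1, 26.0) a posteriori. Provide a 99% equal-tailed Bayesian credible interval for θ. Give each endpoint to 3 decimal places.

[0.348, 0.689]

Posterior: Beta(28.1, 26.0).
Equal-tailed 99% interval: the 0.005 and 0.995 quantiles of Beta(28.1, 26.0).
Posterior mean ≈ 0.519, SD ≈ 0.067; a Normal approximation gives roughly [0.346, 0.693].
Exact: F⁻¹(0.005) = 0.348; F⁻¹(0.995) = 0.689.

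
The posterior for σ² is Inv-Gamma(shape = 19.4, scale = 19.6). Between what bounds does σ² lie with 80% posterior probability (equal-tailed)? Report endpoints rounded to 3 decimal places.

Inverse-Gamma(19.4, 19.6) quantiles: F⁻¹(0.1) and F⁻¹(0.9).
Equivalently, 1/σ² ~ Gamma(19.4, rate = 19.6); invert its 0.9 and 0.1 quantiles.
Posterior mean ≈ 1.065, SD ≈ 0.255; a Normal approximation gives roughly [0.738, 1.392].
Exact: lower = 0.777; upper = 1.399.

[0.777, 1.399]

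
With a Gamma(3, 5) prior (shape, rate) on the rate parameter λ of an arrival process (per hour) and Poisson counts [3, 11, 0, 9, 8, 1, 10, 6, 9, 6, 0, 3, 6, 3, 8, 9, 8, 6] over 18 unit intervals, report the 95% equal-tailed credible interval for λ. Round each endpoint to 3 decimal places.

[3.891, 5.669]

Posterior: Gamma(3+106, 5+18) = Gamma(109, 23) (shape, rate).
Equal-tailed 95% interval: Gamma(109, 23) quantiles at 0.025 and 0.975.
Posterior mean ≈ 4.739, SD ≈ 0.454; a Normal approximation gives roughly [3.849, 5.629].
Exact: lower = 3.891; upper = 5.669.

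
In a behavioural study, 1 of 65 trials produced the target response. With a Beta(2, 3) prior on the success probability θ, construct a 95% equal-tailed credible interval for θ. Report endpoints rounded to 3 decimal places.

[0.009, 0.101]

Posterior: Beta(2+1, 3+64) = Beta(3, 67).
Equal-tailed 95% interval: the 0.025 and 0.975 quantiles of Beta(3, 67).
Posterior mean ≈ 0.043, SD ≈ 0.024; a Normal approximation gives roughly [-0.004, 0.090].
Exact: F⁻¹(0.025) = 0.009; F⁻¹(0.975) = 0.101.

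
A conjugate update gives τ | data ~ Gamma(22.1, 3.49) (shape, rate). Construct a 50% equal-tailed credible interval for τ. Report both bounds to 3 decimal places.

[5.379, 7.182]

Posterior: Gamma(shape 22.1, rate 3.49).
Equal-tailed 50% interval: Gamma(22.1, 3.49) quantiles at 0.25 and 0.75.
Posterior mean ≈ 6.332, SD ≈ 1.347; a Normal approximation gives roughly [5.424, 7.241].
Exact: lower = 5.379; upper = 7.182.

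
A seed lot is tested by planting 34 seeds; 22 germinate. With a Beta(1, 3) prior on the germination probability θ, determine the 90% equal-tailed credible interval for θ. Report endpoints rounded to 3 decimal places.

[0.473, 0.731]

Posterior: Beta(1+22, 3+12) = Beta(23, 15).
Equal-tailed 90% interval: the 0.05 and 0.95 quantiles of Beta(23, 15).
Posterior mean ≈ 0.605, SD ≈ 0.078; a Normal approximation gives roughly [0.477, 0.734].
Exact: F⁻¹(0.05) = 0.473; F⁻¹(0.95) = 0.731.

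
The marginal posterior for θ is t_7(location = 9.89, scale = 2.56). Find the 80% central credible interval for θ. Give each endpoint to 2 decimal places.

The t_7 distribution is symmetric; the 80% interval is 9.89 ± t·2.56 with t_{0.9,7} = 1.415.
Half-width: 1.415 × 2.56 = 3.62.
9.89 − 3.62 = 6.27; 9.89 + 3.62 = 13.51.

[6.27, 13.51]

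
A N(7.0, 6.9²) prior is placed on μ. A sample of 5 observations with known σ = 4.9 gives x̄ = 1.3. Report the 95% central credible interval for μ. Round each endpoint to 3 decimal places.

Posterior precision = 1/6.9² + 5/4.9² = 0.0210 + 0.2082 = 0.2293, so posterior SD = 2.0885.
Posterior mean = (7.0/6.9² + 5·1.3/4.9²) / 0.2293 = 1.8222.
Interval: 1.8222 ± 1.960 × 2.0885 → [-2.271, 5.916].

[-2.271, 5.916]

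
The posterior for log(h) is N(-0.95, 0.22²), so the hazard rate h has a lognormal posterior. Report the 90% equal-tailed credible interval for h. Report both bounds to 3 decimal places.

[0.269, 0.555]

On the log scale the 90% interval is -0.95 ± 1.645 × 0.22 = [-1.3119, -0.5881].
Exponentiate: [e^-1.3119, e^-0.5881] = [0.269, 0.555].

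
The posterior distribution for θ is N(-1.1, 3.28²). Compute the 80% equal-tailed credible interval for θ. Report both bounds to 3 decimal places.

The posterior is symmetric, so the 80% equal-tailed interval is θ = -1.1 ± z·3.28 with z = 1.282.
Half-width: 1.282 × 3.28 = 4.203.
-1.1 − 4.203 = -5.303; -1.1 + 4.203 = 3.103.

[-5.303, 3.103]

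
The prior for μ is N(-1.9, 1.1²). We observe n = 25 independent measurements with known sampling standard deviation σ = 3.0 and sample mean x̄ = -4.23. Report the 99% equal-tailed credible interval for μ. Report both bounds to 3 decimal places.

Posterior precision = 1/1.1² + 25/3.0² = 0.8264 + 2.7778 = 3.6042, so posterior SD = 0.5267.
Posterior mean = (-1.9/1.1² + 25·-4.23/3.0²) / 3.6042 = -3.6957.
Interval: -3.6957 ± 2.576 × 0.5267 → [-5.053, -2.339].

[-5.053, -2.339]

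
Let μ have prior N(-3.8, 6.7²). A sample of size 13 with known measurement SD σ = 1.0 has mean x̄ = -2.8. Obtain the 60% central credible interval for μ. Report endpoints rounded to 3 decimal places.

Posterior precision = 1/6.7² + 13/1.0² = 0.0223 + 13.0000 = 13.0223, so posterior SD = 0.2771.
Posterior mean = (-3.8/6.7² + 13·-2.8/1.0²) / 13.0223 = -2.8017.
Interval: -2.8017 ± 0.842 × 0.2771 → [-3.035, -2.568].

[-3.035, -2.568]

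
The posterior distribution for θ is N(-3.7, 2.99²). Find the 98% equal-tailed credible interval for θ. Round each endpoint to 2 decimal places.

[-10.66, 3.26]

The posterior is symmetric, so the 98% equal-tailed interval is θ = -3.7 ± z·2.99 with z = 2.326.
Half-width: 2.326 × 2.99 = 6.96.
-3.7 − 6.96 = -10.66; -3.7 + 6.96 = 3.26.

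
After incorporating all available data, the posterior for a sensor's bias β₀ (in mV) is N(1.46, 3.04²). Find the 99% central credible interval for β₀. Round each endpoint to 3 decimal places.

The posterior is symmetric, so the 99% equal-tailed interval is β₀ = 1.46 ± z·3.04 with z = 2.576.
Half-width: 2.576 × 3.04 = 7.831.
1.46 − 7.831 = -6.371; 1.46 + 7.831 = 9.291.

[-6.371, 9.291]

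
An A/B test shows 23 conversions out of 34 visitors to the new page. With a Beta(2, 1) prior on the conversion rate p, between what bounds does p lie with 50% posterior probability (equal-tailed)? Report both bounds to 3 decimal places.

[0.625, 0.729]

Posterior: Beta(2+23, 1+11) = Beta(25, 12).
Equal-tailed 50% interval: the 0.25 and 0.75 quantiles of Beta(25, 12).
Posterior mean ≈ 0.676, SD ≈ 0.076; a Normal approximation gives roughly [0.624, 0.727].
Exact: F⁻¹(0.25) = 0.625; F⁻¹(0.75) = 0.729.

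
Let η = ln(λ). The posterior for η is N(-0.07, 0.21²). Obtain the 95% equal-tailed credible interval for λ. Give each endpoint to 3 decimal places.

[0.618, 1.407]

On the log scale the 95% interval is -0.07 ± 1.960 × 0.21 = [-0.4816, 0.3416].
Exponentiate: [e^-0.4816, e^0.3416] = [0.618, 1.407].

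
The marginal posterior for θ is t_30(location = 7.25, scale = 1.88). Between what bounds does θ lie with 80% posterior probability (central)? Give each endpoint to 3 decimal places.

[4.786, 9.714]

The t_30 distribution is symmetric; the 80% interval is 7.25 ± t·1.88 with t_{0.9,30} = 1.310.
Half-width: 1.310 × 1.88 = 2.464.
7.25 − 2.464 = 4.786; 7.25 + 2.464 = 9.714.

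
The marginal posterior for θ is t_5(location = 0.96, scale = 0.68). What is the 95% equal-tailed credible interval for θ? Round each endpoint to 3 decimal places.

The t_5 distribution is symmetric; the 95% interval is 0.96 ± t·0.68 with t_{0.975,5} = 2.571.
Half-width: 2.571 × 0.68 = 1.748.
0.96 − 1.748 = -0.788; 0.96 + 1.748 = 2.708.

[-0.788, 2.708]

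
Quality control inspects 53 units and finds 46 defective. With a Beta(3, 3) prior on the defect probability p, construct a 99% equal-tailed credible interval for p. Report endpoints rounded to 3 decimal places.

[0.687, 0.933]

Posterior: Beta(3+46, 3+7) = Beta(49, 10).
Equal-tailed 99% interval: the 0.005 and 0.995 quantiles of Beta(49, 10).
Posterior mean ≈ 0.831, SD ≈ 0.048; a Normal approximation gives roughly [0.706, 0.955].
Exact: F⁻¹(0.005) = 0.687; F⁻¹(0.995) = 0.933.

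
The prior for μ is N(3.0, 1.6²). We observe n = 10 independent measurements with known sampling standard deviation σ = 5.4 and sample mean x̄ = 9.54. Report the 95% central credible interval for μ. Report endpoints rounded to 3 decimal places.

Posterior precision = 1/1.6² + 10/5.4² = 0.3906 + 0.3429 = 0.7336, so posterior SD = 1.1676.
Posterior mean = (3.0/1.6² + 10·9.54/5.4²) / 0.7336 = 6.0574.
Interval: 6.0574 ± 1.960 × 1.1676 → [3.769, 8.346].

[3.769, 8.346]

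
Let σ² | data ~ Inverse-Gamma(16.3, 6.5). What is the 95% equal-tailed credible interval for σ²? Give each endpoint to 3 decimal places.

Inverse-Gamma(16.3, 6.5) quantiles: F⁻¹(0.025) and F⁻¹(0.975).
Equivalently, 1/σ² ~ Gamma(16.3, rate = 6.5); invert its 0.975 and 0.025 quantiles.
Posterior mean ≈ 0.425, SD ≈ 0.112; a Normal approximation gives roughly [0.205, 0.645].
Exact: lower = 0.259; upper = 0.694.

[0.259, 0.694]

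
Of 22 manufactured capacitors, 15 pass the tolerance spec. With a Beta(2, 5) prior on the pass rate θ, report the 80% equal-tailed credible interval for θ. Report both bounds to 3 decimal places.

Posterior: Beta(2+15, 5+7) = Beta(17, 12).
Equal-tailed 80% interval: the 0.1 and 0.9 quantiles of Beta(17, 12).
Posterior mean ≈ 0.586, SD ≈ 0.090; a Normal approximation gives roughly [0.471, 0.701].
Exact: F⁻¹(0.1) = 0.468; F⁻¹(0.9) = 0.701.

[0.468, 0.701]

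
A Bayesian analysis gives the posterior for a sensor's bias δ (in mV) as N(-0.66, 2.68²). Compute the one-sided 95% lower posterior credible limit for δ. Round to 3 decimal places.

-5.068

Need L with P(δ ≥ L) = 0.95: L = -0.66 − z_{0.05}·2.68.
z = 1.645; L = -0.66 − 1.645 × 2.68 = -5.068.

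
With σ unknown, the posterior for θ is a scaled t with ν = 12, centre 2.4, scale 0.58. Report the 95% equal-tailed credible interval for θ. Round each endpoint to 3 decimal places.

[1.136, 3.664]

The t_12 distribution is symmetric; the 95% interval is 2.4 ± t·0.58 with t_{0.975,12} = 2.179.
Half-width: 2.179 × 0.58 = 1.264.
2.4 − 1.264 = 1.136; 2.4 + 1.264 = 3.664.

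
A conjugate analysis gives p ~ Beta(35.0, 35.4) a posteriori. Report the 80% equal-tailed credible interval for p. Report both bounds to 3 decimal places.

[0.421, 0.573]

Posterior: Beta(35.0, 35.4).
Equal-tailed 80% interval: the 0.1 and 0.9 quantiles of Beta(35.0, 35.4).
Posterior mean ≈ 0.497, SD ≈ 0.059; a Normal approximation gives roughly [0.421, 0.573].
Exact: F⁻¹(0.1) = 0.421; F⁻¹(0.9) = 0.573.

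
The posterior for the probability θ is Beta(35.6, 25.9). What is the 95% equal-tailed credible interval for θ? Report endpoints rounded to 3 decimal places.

Posterior: Beta(35.6, 25.9).
Equal-tailed 95% interval: the 0.025 and 0.975 quantiles of Beta(35.6, 25.9).
Posterior mean ≈ 0.579, SD ≈ 0.062; a Normal approximation gives roughly [0.456, 0.701].
Exact: F⁻¹(0.025) = 0.454; F⁻¹(0.975) = 0.698.

[0.454, 0.698]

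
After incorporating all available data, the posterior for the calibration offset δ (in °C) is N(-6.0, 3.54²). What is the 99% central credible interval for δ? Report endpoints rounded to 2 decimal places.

[-15.12, 3.12]

The posterior is symmetric, so the 99% equal-tailed interval is δ = -6.0 ± z·3.54 with z = 2.576.
Half-width: 2.576 × 3.54 = 9.12.
-6.0 − 9.12 = -15.12; -6.0 + 9.12 = 3.12.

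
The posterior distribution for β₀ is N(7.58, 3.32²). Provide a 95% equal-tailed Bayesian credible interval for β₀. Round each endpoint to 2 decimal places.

[1.07, 14.09]

The posterior is symmetric, so the 95% equal-tailed interval is β₀ = 7.58 ± z·3.32 with z = 1.960.
Half-width: 1.960 × 3.32 = 6.51.
7.58 − 6.51 = 1.07; 7.58 + 6.51 = 14.09.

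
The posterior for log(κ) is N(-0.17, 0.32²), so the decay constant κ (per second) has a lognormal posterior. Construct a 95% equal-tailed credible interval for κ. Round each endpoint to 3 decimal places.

[0.451, 1.580]

On the log scale the 95% interval is -0.17 ± 1.960 × 0.32 = [-0.7972, 0.4572].
Exponentiate: [e^-0.7972, e^0.4572] = [0.451, 1.580].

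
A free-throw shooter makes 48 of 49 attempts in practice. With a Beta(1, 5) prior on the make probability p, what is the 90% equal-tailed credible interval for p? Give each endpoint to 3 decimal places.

[0.815, 0.950]

Posterior: Beta(1+48, 5+1) = Beta(49, 6).
Equal-tailed 90% interval: the 0.05 and 0.95 quantiles of Beta(49, 6).
Posterior mean ≈ 0.891, SD ≈ 0.042; a Normal approximation gives roughly [0.822, 0.959].
Exact: F⁻¹(0.05) = 0.815; F⁻¹(0.95) = 0.950.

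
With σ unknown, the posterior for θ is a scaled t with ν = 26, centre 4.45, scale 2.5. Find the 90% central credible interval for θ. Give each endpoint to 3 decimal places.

[0.186, 8.714]

The t_26 distribution is symmetric; the 90% interval is 4.45 ± t·2.5 with t_{0.95,26} = 1.706.
Half-width: 1.706 × 2.5 = 4.264.
4.45 − 4.264 = 0.186; 4.45 + 4.264 = 8.714.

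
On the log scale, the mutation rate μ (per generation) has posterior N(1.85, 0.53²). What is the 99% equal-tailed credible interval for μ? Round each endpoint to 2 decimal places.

On the log scale the 99% interval is 1.85 ± 2.576 × 0.53 = [0.4848, 3.2152].
Exponentiate: [e^0.4848, e^3.2152] = [1.62, 24.91].

[1.62, 24.91]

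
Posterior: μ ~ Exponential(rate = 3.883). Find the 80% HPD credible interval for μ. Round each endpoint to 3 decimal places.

[0.000, 0.414]

The exponential density is strictly decreasing on [0, ∞), so the HPD interval is anchored at 0: [0, q] with P(μ ≤ q) = 0.80.
q = −ln(1 − 0.80) / 3.883 = 1.6094 / 3.883 = 0.414.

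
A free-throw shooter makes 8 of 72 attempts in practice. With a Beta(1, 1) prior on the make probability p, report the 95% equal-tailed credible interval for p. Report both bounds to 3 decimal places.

Posterior: Beta(1+8, 1+64) = Beta(9, 65).
Equal-tailed 95% interval: the 0.025 and 0.975 quantiles of Beta(9, 65).
Posterior mean ≈ 0.122, SD ≈ 0.038; a Normal approximation gives roughly [0.048, 0.196].
Exact: F⁻¹(0.025) = 0.058; F⁻¹(0.975) = 0.205.

[0.058, 0.205]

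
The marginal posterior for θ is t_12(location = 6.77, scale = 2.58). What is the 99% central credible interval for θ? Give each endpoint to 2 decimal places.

The t_12 distribution is symmetric; the 99% interval is 6.77 ± t·2.58 with t_{0.995,12} = 3.055.
Half-width: 3.055 × 2.58 = 7.88.
6.77 − 7.88 = -1.11; 6.77 + 7.88 = 14.65.

[-1.11, 14.65]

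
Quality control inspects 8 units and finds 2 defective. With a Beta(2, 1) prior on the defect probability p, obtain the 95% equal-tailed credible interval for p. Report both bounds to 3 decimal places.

[0.122, 0.652]

Posterior: Beta(2+2, 1+6) = Beta(4, 7).
Equal-tailed 95% interval: the 0.025 and 0.975 quantiles of Beta(4, 7).
Posterior mean ≈ 0.364, SD ≈ 0.139; a Normal approximation gives roughly [0.091, 0.636].
Exact: F⁻¹(0.025) = 0.122; F⁻¹(0.975) = 0.652.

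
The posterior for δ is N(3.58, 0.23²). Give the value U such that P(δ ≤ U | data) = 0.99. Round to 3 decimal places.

Need U with P(δ ≤ U) = 0.99: U = 3.58 + z_{0.01}·0.23.
z = 2.326; U = 3.58 + 2.326 × 0.23 = 4.115.

4.115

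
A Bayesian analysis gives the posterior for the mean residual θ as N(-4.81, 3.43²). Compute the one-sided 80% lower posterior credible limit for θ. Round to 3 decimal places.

-7.697

Need L with P(θ ≥ L) = 0.80: L = -4.81 − z_{0.2}·3.43.
z = 0.842; L = -4.81 − 0.842 × 3.43 = -7.697.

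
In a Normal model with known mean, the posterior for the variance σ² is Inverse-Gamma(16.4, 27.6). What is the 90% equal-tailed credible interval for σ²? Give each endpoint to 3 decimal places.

Inverse-Gamma(16.4, 27.6) quantiles: F⁻¹(0.05) and F⁻¹(0.95).
Equivalently, 1/σ² ~ Gamma(16.4, rate = 27.6); invert its 0.95 and 0.05 quantiles.
Posterior mean ≈ 1.792, SD ≈ 0.472; a Normal approximation gives roughly [1.015, 2.569].
Exact: lower = 1.171; upper = 2.666.

[1.171, 2.666]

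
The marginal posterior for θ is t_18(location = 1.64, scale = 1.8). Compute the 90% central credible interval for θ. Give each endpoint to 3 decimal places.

The t_18 distribution is symmetric; the 90% interval is 1.64 ± t·1.8 with t_{0.95,18} = 1.734.
Half-width: 1.734 × 1.8 = 3.121.
1.64 − 3.121 = -1.481; 1.64 + 3.121 = 4.761.

[-1.481, 4.761]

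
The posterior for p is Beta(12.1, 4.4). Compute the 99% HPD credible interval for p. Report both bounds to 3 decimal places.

The posterior is unimodal and skewed, so the HPD interval has equal density at both endpoints and is the shortest 99% interval.
Solving f(0.446) = f(0.954) with F(0.954) − F(0.446) = 0.99 gives [0.446, 0.954].
For comparison, the equal-tailed interval is [0.426, 0.942]; the HPD is narrower and shifted toward the mode.

[0.446, 0.954]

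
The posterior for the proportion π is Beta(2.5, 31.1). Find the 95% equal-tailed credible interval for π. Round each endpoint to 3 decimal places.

Posterior: Beta(2.5, 31.1).
Equal-tailed 95% interval: the 0.025 and 0.975 quantiles of Beta(2.5, 31.1).
Posterior mean ≈ 0.074, SD ≈ 0.045; a Normal approximation gives roughly [-0.013, 0.162].
Exact: F⁻¹(0.025) = 0.013; F⁻¹(0.975) = 0.183.

[0.013, 0.183]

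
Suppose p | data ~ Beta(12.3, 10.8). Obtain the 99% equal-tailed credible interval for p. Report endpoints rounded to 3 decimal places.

[0.276, 0.779]

Posterior: Beta(12.3, 10.8).
Equal-tailed 99% interval: the 0.005 and 0.995 quantiles of Beta(12.3, 10.8).
Posterior mean ≈ 0.532, SD ≈ 0.102; a Normal approximation gives roughly [0.271, 0.794].
Exact: F⁻¹(0.005) = 0.276; F⁻¹(0.995) = 0.779.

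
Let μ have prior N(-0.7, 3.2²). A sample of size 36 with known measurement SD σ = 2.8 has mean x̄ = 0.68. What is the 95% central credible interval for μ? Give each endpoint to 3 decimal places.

[-0.254, 1.556]

Posterior precision = 1/3.2² + 36/2.8² = 0.0977 + 4.5918 = 4.6895, so posterior SD = 0.4618.
Posterior mean = (-0.7/3.2² + 36·0.68/2.8²) / 4.6895 = 0.6513.
Interval: 0.6513 ± 1.960 × 0.4618 → [-0.254, 1.556].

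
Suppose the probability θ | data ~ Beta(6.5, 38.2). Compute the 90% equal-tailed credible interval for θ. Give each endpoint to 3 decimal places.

[0.070, 0.239]

Posterior: Beta(6.5, 38.2).
Equal-tailed 90% interval: the 0.05 and 0.95 quantiles of Beta(6.5, 38.2).
Posterior mean ≈ 0.145, SD ≈ 0.052; a Normal approximation gives roughly [0.060, 0.231].
Exact: F⁻¹(0.05) = 0.070; F⁻¹(0.95) = 0.239.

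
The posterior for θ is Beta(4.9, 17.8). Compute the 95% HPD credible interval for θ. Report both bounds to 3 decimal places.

The posterior is unimodal and skewed, so the HPD interval has equal density at both endpoints and is the shortest 95% interval.
Solving f(0.064) = f(0.382) with F(0.382) − F(0.064) = 0.95 gives [0.064, 0.382].
For comparison, the equal-tailed interval is [0.077, 0.402]; the HPD is narrower and shifted toward the mode.

[0.064, 0.382]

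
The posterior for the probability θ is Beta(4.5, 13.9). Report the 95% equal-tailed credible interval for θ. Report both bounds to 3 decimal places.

[0.083, 0.458]

Posterior: Beta(4.5, 13.9).
Equal-tailed 95% interval: the 0.025 and 0.975 quantiles of Beta(4.5, 13.9).
Posterior mean ≈ 0.245, SD ≈ 0.098; a Normal approximation gives roughly [0.053, 0.436].
Exact: F⁻¹(0.025) = 0.083; F⁻¹(0.975) = 0.458.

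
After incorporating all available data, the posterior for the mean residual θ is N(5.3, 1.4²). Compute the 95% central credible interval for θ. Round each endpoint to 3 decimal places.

[2.556, 8.044]

The posterior is symmetric, so the 95% equal-tailed interval is θ = 5.3 ± z·1.4 with z = 1.960.
Half-width: 1.960 × 1.4 = 2.744.
5.3 − 2.744 = 2.556; 5.3 + 2.744 = 8.044.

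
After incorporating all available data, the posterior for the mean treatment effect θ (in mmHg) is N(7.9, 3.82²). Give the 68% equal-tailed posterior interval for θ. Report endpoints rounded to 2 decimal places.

[4.10, 11.70]

The posterior is symmetric, so the 68% equal-tailed interval is θ = 7.9 ± z·3.82 with z = 0.994.
Half-width: 0.994 × 3.82 = 3.80.
7.9 − 3.80 = 4.10; 7.9 + 3.80 = 11.70.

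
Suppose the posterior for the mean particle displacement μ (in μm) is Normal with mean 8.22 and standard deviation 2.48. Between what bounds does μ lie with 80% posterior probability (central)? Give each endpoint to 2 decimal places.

The posterior is symmetric, so the 80% equal-tailed interval is μ = 8.22 ± z·2.48 with z = 1.282.
Half-width: 1.282 × 2.48 = 3.18.
8.22 − 3.18 = 5.04; 8.22 + 3.18 = 11.40.

[5.04, 11.40]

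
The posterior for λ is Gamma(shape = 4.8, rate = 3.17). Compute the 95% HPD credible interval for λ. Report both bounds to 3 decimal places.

The posterior is unimodal and skewed, so the HPD interval has equal density at both endpoints and is the shortest 95% interval.
Solving f(0.348) = f(2.883) with F(2.883) − F(0.348) = 0.95 gives [0.348, 2.883].
For comparison, the equal-tailed interval is [0.477, 3.139]; the HPD is narrower and shifted toward the mode.

[0.348, 2.883]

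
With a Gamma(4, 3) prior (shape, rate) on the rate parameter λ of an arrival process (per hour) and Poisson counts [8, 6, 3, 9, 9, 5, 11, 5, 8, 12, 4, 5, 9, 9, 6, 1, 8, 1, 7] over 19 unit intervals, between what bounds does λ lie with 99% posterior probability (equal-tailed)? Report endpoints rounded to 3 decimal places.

[4.660, 7.329]

Posterior: Gamma(4+126, 3+19) = Gamma(130, 22) (shape, rate).
Equal-tailed 99% interval: Gamma(130, 22) quantiles at 0.005 and 0.995.
Posterior mean ≈ 5.909, SD ≈ 0.518; a Normal approximation gives roughly [4.574, 7.244].
Exact: lower = 4.660; upper = 7.329.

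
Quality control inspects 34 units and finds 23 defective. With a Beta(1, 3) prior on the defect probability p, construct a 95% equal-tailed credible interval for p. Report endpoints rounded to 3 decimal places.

Posterior: Beta(1+23, 3+11) = Beta(24, 14).
Equal-tailed 95% interval: the 0.025 and 0.975 quantiles of Beta(24, 14).
Posterior mean ≈ 0.632, SD ≈ 0.077; a Normal approximation gives roughly [0.480, 0.783].
Exact: F⁻¹(0.025) = 0.475; F⁻¹(0.975) = 0.775.

[0.475, 0.775]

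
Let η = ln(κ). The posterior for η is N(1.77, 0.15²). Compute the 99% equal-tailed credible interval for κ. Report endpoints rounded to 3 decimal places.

On the log scale the 99% interval is 1.77 ± 2.576 × 0.15 = [1.3836, 2.1564].
Exponentiate: [e^1.3836, e^2.1564] = [3.989, 8.640].

[3.989, 8.640]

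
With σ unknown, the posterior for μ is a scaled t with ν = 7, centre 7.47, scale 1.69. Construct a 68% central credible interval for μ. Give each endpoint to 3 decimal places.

[5.661, 9.279]

The t_7 distribution is symmetric; the 68% interval is 7.47 ± t·1.69 with t_{0.84,7} = 1.070.
Half-width: 1.070 × 1.69 = 1.809.
7.47 − 1.809 = 5.661; 7.47 + 1.809 = 9.279.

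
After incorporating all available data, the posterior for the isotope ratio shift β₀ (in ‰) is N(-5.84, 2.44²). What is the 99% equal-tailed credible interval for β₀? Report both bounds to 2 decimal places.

[-12.13, 0.45]

The posterior is symmetric, so the 99% equal-tailed interval is β₀ = -5.84 ± z·2.44 with z = 2.576.
Half-width: 2.576 × 2.44 = 6.29.
-5.84 − 6.29 = -12.13; -5.84 + 6.29 = 0.45.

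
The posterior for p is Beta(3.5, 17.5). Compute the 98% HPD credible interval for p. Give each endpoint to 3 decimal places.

The posterior is unimodal and skewed, so the HPD interval has equal density at both endpoints and is the shortest 98% interval.
Solving f(0.021) = f(0.365) with F(0.365) − F(0.021) = 0.98 gives [0.021, 0.365].
For comparison, the equal-tailed interval is [0.033, 0.390]; the HPD is narrower and shifted toward the mode.

[0.021, 0.365]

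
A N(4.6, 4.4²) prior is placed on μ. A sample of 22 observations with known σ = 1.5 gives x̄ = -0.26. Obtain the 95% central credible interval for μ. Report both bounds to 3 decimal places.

Posterior precision = 1/4.4² + 22/1.5² = 0.0517 + 9.7778 = 9.8294, so posterior SD = 0.3190.
Posterior mean = (4.6/4.4² + 22·-0.26/1.5²) / 9.8294 = -0.2345.
Interval: -0.2345 ± 1.960 × 0.3190 → [-0.860, 0.391].

[-0.860, 0.391]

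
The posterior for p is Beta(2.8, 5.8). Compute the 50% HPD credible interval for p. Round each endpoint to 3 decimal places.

[0.176, 0.387]

The posterior is unimodal and skewed, so the HPD interval has equal density at both endpoints and is the shortest 50% interval.
Solving f(0.176) = f(0.387) with F(0.387) − F(0.176) = 0.50 gives [0.176, 0.387].
For comparison, the equal-tailed interval is [0.211, 0.427]; the HPD is narrower and shifted toward the mode.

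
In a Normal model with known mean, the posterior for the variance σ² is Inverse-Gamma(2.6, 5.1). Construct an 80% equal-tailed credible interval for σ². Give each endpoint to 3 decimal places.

Inverse-Gamma(2.6, 5.1) quantiles: F⁻¹(0.1) and F⁻¹(0.9).
Equivalently, 1/σ² ~ Gamma(2.6, rate = 5.1); invert its 0.9 and 0.1 quantiles.
Posterior mean ≈ 3.187, SD ≈ 4.115; a Normal approximation gives roughly [-2.086, 8.461].
Exact: lower = 1.071; upper = 5.910.

[1.071, 5.910]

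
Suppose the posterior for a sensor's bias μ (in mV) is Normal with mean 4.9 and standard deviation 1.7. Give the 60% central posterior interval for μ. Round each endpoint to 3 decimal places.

The posterior is symmetric, so the 60% equal-tailed interval is μ = 4.9 ± z·1.7 with z = 0.842.
Half-width: 0.842 × 1.7 = 1.431.
4.9 − 1.431 = 3.469; 4.9 + 1.431 = 6.331.

[3.469, 6.331]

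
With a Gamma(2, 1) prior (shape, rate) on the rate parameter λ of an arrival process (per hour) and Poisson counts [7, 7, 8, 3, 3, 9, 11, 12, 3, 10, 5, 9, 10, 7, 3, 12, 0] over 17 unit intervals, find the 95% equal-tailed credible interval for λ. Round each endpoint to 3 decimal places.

Posterior: Gamma(2+119, 1+17) = Gamma(121, 18) (shape, rate).
Equal-tailed 95% interval: Gamma(121, 18) quantiles at 0.025 and 0.975.
Posterior mean ≈ 6.722, SD ≈ 0.611; a Normal approximation gives roughly [5.524, 7.920].
Exact: lower = 5.578; upper = 7.972.

[5.578, 7.972]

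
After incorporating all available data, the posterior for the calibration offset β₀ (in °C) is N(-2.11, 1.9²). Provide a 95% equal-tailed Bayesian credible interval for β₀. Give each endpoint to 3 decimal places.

The posterior is symmetric, so the 95% equal-tailed interval is β₀ = -2.11 ± z·1.9 with z = 1.960.
Half-width: 1.960 × 1.9 = 3.724.
-2.11 − 3.724 = -5.834; -2.11 + 3.724 = 1.614.

[-5.834, 1.614]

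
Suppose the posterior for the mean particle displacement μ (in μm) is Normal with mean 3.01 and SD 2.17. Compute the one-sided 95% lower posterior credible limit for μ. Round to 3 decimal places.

Need L with P(μ ≥ L) = 0.95: L = 3.01 − z_{0.05}·2.17.
z = 1.645; L = 3.01 − 1.645 × 2.17 = -0.559.

-0.559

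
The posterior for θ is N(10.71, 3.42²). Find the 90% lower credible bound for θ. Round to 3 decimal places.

6.327

Need L with P(θ ≥ L) = 0.90: L = 10.71 − z_{0.1}·3.42.
z = 1.282; L = 10.71 − 1.282 × 3.42 = 6.327.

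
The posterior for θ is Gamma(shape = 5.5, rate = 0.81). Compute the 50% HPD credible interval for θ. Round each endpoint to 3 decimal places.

The posterior is unimodal and skewed, so the HPD interval has equal density at both endpoints and is the shortest 50% interval.
Solving f(3.945) = f(7.554) with F(7.554) − F(3.945) = 0.50 gives [3.945, 7.554].
For comparison, the equal-tailed interval is [4.682, 8.457]; the HPD is narrower and shifted toward the mode.

[3.945, 7.554]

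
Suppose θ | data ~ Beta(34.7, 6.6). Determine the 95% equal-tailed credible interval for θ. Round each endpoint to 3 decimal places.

Posterior: Beta(34.7, 6.6).
Equal-tailed 95% interval: the 0.025 and 0.975 quantiles of Beta(34.7, 6.6).
Posterior mean ≈ 0.840, SD ≈ 0.056; a Normal approximation gives roughly [0.730, 0.951].
Exact: F⁻¹(0.025) = 0.716; F⁻¹(0.975) = 0.934.

[0.716, 0.934]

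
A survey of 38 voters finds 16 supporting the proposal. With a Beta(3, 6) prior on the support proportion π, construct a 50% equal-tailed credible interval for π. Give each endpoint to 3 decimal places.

[0.355, 0.452]

Posterior: Beta(3+16, 6+22) = Beta(19, 28).
Equal-tailed 50% interval: the 0.25 and 0.75 quantiles of Beta(19, 28).
Posterior mean ≈ 0.404, SD ≈ 0.071; a Normal approximation gives roughly [0.356, 0.452].
Exact: F⁻¹(0.25) = 0.355; F⁻¹(0.75) = 0.452.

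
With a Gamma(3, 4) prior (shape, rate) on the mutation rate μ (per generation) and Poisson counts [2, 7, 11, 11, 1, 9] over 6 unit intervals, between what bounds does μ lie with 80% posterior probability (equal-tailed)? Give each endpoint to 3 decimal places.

Posterior: Gamma(3+41, 4+6) = Gamma(44, 10) (shape, rate).
Equal-tailed 80% interval: Gamma(44, 10) quantiles at 0.1 and 0.9.
Posterior mean ≈ 4.400, SD ≈ 0.663; a Normal approximation gives roughly [3.550, 5.250].
Exact: lower = 3.574; upper = 5.269.

[3.574, 5.269]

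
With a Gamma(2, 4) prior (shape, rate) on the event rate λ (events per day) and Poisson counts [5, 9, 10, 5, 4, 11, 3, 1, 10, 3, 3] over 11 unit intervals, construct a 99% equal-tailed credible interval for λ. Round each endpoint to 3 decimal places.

Posterior: Gamma(2+64, 4+11) = Gamma(66, 15) (shape, rate).
Equal-tailed 99% interval: Gamma(66, 15) quantiles at 0.005 and 0.995.
Posterior mean ≈ 4.400, SD ≈ 0.542; a Normal approximation gives roughly [3.005, 5.795].
Exact: lower = 3.130; upper = 5.920.

[3.130, 5.920]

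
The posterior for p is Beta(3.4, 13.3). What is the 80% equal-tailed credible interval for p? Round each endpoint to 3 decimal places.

[0.089, 0.334]

Posterior: Beta(3.4, 13.3).
Equal-tailed 80% interval: the 0.1 and 0.9 quantiles of Beta(3.4, 13.3).
Posterior mean ≈ 0.204, SD ≈ 0.096; a Normal approximation gives roughly [0.081, 0.326].
Exact: F⁻¹(0.1) = 0.089; F⁻¹(0.9) = 0.334.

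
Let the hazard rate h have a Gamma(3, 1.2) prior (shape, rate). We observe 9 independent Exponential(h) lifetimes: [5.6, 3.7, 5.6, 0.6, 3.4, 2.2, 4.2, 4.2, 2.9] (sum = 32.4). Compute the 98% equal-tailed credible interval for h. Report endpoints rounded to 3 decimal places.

[0.162, 0.640]

Posterior: Gamma(3+9, 1.2+32.4) = Gamma(12, 33.6) (shape, rate).
Equal-tailed 98% interval: Gamma(12, 33.6) quantiles at 0.01 and 0.99.
Posterior mean ≈ 0.357, SD ≈ 0.103; a Normal approximation gives roughly [0.117, 0.597].
Exact: lower = 0.162; upper = 0.640.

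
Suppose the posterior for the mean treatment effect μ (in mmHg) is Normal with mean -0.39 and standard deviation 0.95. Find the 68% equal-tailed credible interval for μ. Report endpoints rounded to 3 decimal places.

The posterior is symmetric, so the 68% equal-tailed interval is μ = -0.39 ± z·0.95 with z = 0.994.
Half-width: 0.994 × 0.95 = 0.945.
-0.39 − 0.945 = -1.335; -0.39 + 0.945 = 0.555.

[-1.335, 0.555]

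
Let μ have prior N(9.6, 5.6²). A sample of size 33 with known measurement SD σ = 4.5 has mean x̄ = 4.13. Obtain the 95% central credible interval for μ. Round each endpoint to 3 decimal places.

Posterior precision = 1/5.6² + 33/4.5² = 0.0319 + 1.6296 = 1.6615, so posterior SD = 0.7758.
Posterior mean = (9.6/5.6² + 33·4.13/4.5²) / 1.6615 = 4.2350.
Interval: 4.2350 ± 1.960 × 0.7758 → [2.714, 5.756].

[2.714, 5.756]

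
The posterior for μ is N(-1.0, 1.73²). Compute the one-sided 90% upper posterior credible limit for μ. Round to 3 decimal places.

Need U with P(μ ≤ U) = 0.90: U = -1.0 + z_{0.1}·1.73.
z = 1.282; U = -1.0 + 1.282 × 1.73 = 1.217.

1.217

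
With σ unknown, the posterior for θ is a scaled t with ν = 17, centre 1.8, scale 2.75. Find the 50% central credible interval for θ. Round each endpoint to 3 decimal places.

[-0.095, 3.695]

The t_17 distribution is symmetric; the 50% interval is 1.8 ± t·2.75 with t_{0.75,17} = 0.689.
Half-width: 0.689 × 2.75 = 1.895.
1.8 − 1.895 = -0.095; 1.8 + 1.895 = 3.695.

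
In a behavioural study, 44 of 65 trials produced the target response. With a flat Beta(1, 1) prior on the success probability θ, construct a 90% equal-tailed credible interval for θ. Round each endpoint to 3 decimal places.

[0.575, 0.762]

Posterior: Beta(1+44, 1+21) = Beta(45, 22).
Equal-tailed 90% interval: the 0.05 and 0.95 quantiles of Beta(45, 22).
Posterior mean ≈ 0.672, SD ≈ 0.057; a Normal approximation gives roughly [0.578, 0.765].
Exact: F⁻¹(0.05) = 0.575; F⁻¹(0.95) = 0.762.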